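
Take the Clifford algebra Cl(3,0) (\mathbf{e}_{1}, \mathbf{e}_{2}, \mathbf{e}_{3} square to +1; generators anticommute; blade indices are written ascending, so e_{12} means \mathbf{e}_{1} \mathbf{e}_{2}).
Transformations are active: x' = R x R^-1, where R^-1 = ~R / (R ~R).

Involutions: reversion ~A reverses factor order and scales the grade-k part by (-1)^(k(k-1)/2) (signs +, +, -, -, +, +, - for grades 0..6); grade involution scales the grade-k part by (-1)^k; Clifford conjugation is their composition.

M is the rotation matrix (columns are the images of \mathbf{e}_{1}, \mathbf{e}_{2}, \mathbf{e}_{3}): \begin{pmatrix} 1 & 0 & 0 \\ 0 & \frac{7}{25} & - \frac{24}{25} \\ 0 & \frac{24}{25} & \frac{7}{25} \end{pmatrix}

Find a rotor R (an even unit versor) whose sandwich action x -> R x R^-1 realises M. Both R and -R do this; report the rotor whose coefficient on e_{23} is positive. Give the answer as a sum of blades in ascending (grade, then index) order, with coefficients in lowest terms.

Method: write R = a + b12*e_{12} + b13*e_{13} + b23*e_{23} with a^2 + b12^2 + b13^2 + b23^2 = 1 (so R^-1 = ~R). Expanding the columns R e_j ~R gives tr M = 4a^2 - 1 and, from the antisymmetric part, M21 - M12 = -4a*b12, M13 - M31 = 4a*b13, M32 - M23 = -4a*b23.
Here tr M = \frac{39}{25}, so a^2 = (1 + tr M)/4 = \frac{16}{25} and a = ±\frac{4}{5}. Taking a = \frac{4}{5}: M21 - M12 = 0, M13 - M31 = 0, M32 - M23 = \frac{48}{25}, giving b12 = 0, b13 = 0, b23 = -\frac{3}{5}, i.e. R = \frac{4}{5} - \frac{3}{5} e_{23}.
Its e_{23} coefficient is negative, so report the other preimage -R.
Answer: -\frac{4}{5} + \frac{3}{5} e_{23}. Note: both R and -R realise this M (trace \frac{39}{25}); the covering map identifies them, and the e_{23}-coefficient sign is the tie-breaker.


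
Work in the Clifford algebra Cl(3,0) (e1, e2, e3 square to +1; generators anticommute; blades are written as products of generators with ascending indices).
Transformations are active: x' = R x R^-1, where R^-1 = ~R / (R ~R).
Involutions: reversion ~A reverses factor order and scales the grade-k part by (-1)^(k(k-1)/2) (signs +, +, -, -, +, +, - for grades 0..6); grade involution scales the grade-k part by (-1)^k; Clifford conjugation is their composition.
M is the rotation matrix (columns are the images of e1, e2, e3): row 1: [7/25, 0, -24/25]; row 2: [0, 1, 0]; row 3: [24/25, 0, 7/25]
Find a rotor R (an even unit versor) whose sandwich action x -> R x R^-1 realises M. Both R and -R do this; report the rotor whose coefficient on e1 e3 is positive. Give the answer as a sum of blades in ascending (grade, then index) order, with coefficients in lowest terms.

Method: write R = a + b12*e1 e2 + b13*e1 e3 + b23*e2 e3 with a^2 + b12^2 + b13^2 + b23^2 = 1 (so R^-1 = ~R). Expanding the columns R e_j ~R gives tr M = 4a^2 - 1 and, from the antisymmetric part, M21 - M12 = -4a*b12, M13 - M31 = 4a*b13, M32 - M23 = -4a*b23.
Here tr M = 39/25, so a^2 = (1 + tr M)/4 = 16/25 and a = ±4/5. Taking a = 4/5: M21 - M12 = 0, M13 - M31 = -48/25, M32 - M23 = 0, giving b12 = 0, b13 = -3/5, b23 = 0, i.e. R = 4/5 - 3/5*e1 e3.
Its e1 e3 coefficient is negative, so report the other preimage -R.
Answer: -4/5 + 3/5*e1 e3. Note: both R and -R realise this M (trace 39/25); the covering map identifies them, and the e1 e3-coefficient sign is the tie-breaker.


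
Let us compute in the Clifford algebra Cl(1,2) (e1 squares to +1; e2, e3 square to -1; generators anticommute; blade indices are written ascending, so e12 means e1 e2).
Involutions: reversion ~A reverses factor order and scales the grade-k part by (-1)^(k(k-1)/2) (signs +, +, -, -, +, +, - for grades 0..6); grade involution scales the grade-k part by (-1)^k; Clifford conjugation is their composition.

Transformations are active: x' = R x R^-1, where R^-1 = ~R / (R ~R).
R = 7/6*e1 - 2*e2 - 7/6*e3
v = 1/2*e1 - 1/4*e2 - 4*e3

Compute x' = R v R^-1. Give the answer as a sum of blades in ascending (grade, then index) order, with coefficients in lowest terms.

~R = 7/6*e1 - 2*e2 - 7/6*e3, and R ~R = -4, so R^-1 = ~R / (-4).
R v = -55/12 + 17/24*e12 - 49/12*e13 + 185/24*e23
Answer: 313/144*e1 - 13/3*e2 + 191/144*e3


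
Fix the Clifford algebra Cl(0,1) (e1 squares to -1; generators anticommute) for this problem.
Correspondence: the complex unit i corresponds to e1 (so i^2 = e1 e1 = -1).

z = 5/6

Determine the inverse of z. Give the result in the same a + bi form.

In blades: z = 5/6.
With qbar = 5/6 (scalar fixed, mapped units negated), z qbar = 25/36 (the sum of squared coefficients), so z^-1 = qbar / (25/36) = 6/5; translating back:
Answer: 6/5


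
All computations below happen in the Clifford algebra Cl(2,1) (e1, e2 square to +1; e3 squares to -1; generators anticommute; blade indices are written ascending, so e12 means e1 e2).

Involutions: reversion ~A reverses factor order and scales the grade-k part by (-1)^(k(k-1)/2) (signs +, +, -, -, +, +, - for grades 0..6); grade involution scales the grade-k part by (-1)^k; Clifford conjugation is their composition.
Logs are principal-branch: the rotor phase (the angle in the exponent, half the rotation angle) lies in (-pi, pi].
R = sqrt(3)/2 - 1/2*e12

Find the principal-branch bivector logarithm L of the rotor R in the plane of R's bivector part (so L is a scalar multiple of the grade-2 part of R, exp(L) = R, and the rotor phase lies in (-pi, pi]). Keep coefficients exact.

The scalar part of R is sqrt(3)/2, so the principal-branch rotor phase is pinned; divide the bivector part by its sine to get the unit plane — L is the phase times that plane.
Concretely: cos(phase) = sqrt(3)/2 gives phase = ±pi/6, and since phase/sin(phase) is even the sign is immaterial: L = (phase/sin(phase)) * <R>_2 = (pi/3) * <R>_2.
Answer: -pi/6*e12


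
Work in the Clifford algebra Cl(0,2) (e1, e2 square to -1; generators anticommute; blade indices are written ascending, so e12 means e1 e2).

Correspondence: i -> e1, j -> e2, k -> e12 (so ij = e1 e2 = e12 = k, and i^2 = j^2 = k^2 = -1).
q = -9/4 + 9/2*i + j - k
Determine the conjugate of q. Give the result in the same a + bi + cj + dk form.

In blades: q = -9/4 + 9/2*e1 + e2 - e12.
Conjugation here is Clifford conjugation: the scalar is fixed and the grade-1 and grade-2 blades all flip sign, giving -9/4 - 9/2*e1 - e2 + e12; translating back:
Answer: -9/4 - 9/2*i - j + k


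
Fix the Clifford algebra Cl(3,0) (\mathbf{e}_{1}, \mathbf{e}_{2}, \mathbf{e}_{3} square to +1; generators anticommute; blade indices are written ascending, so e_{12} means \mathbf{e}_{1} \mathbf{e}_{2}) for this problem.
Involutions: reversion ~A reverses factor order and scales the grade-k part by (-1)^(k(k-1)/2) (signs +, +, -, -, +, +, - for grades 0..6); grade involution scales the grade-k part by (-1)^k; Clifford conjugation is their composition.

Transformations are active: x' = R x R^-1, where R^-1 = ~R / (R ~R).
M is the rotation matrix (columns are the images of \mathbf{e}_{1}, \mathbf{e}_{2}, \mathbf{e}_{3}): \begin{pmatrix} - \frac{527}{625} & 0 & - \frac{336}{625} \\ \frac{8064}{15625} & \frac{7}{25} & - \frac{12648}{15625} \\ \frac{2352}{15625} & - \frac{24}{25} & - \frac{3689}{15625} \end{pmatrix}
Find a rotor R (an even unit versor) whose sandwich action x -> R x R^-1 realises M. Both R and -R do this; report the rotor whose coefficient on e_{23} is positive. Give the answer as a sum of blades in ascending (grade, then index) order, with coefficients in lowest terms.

Method: write R = a + b12*e_{12} + b13*e_{13} + b23*e_{23} with a^2 + b12^2 + b13^2 + b23^2 = 1 (so R^-1 = ~R). Expanding the columns R e_j ~R gives tr M = 4a^2 - 1 and, from the antisymmetric part, M21 - M12 = -4a*b12, M13 - M31 = 4a*b13, M32 - M23 = -4a*b23.
Here tr M = -\frac{12489}{15625}, so a^2 = (1 + tr M)/4 = \frac{784}{15625} and a = ±\frac{28}{125}. Taking a = \frac{28}{125}: M21 - M12 = \frac{8064}{15625}, M13 - M31 = -\frac{10752}{15625}, M32 - M23 = -\frac{2352}{15625}, giving b12 = -\frac{72}{125}, b13 = -\frac{96}{125}, b23 = \frac{21}{125}, i.e. R = \frac{28}{125} - \frac{72}{125} e_{12} - \frac{96}{125} e_{13} + \frac{21}{125} e_{23}.
Its e_{23} coefficient is already positive.
Answer: \frac{28}{125} - \frac{72}{125} e_{12} - \frac{96}{125} e_{13} + \frac{21}{125} e_{23}. Sheet selection: the two-to-one cover makes ±R indistinguishable at the matrix level (trace -\frac{12489}{15625}), so uniqueness comes from the required sign on e_{23}.


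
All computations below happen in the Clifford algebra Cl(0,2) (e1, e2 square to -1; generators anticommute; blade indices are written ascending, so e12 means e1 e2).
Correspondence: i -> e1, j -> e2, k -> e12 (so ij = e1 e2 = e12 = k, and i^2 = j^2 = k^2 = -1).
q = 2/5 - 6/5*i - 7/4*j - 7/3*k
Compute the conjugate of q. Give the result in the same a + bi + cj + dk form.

In blades: q = 2/5 - 6/5*e1 - 7/4*e2 - 7/3*e12.
Conjugation here is Clifford conjugation: the scalar is fixed and the grade-1 and grade-2 blades all flip sign, giving 2/5 + 6/5*e1 + 7/4*e2 + 7/3*e12; translating back:
Answer: 2/5 + 6/5*i + 7/4*j + 7/3*k


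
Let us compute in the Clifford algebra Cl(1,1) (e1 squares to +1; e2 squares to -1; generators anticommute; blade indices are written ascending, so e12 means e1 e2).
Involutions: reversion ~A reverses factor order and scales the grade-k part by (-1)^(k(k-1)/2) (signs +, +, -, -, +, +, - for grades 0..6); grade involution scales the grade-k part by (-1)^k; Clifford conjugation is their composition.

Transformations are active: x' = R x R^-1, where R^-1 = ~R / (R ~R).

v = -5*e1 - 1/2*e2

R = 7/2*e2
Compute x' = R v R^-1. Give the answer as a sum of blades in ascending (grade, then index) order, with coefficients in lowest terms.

~R = 7/2*e2, and R ~R = -49/4, so R^-1 = ~R / (-49/4).
R v = 7/4 + 35/2*e12
Answer: 5*e1 - 1/2*e2


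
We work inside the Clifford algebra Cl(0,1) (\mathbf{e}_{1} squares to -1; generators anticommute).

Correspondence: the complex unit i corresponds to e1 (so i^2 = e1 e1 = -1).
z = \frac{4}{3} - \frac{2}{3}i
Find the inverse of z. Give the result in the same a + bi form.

In blades: z = \frac{4}{3} - \frac{2}{3} e_{1}.
With qbar = \frac{4}{3} + \frac{2}{3} e_{1} (scalar fixed, mapped units negated), z qbar = \frac{20}{9} (the sum of squared coefficients), so z^-1 = qbar / (\frac{20}{9}) = \frac{3}{5} + \frac{3}{10} e_{1}; translating back:
Answer: \frac{3}{5} + \frac{3}{10}i


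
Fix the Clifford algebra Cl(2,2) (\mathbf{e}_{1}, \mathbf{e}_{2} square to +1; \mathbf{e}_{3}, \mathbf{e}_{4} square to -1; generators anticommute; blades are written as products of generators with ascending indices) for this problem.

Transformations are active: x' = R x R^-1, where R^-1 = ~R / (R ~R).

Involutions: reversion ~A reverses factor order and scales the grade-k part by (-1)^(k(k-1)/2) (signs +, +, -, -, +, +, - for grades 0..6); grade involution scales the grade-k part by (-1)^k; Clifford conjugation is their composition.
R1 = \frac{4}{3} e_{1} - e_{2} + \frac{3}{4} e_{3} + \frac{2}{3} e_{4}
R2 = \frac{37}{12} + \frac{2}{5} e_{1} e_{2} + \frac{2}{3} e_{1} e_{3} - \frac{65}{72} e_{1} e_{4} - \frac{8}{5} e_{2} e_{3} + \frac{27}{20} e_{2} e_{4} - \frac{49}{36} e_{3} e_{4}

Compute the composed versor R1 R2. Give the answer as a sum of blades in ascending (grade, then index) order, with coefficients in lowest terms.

Distribute over the terms of R1 (each basis-blade product reordered to ascending indices, repeated generators contracted through their squares):
(\frac{4}{3} e_{1}) R2 = \frac{37}{9} e_{1} + \frac{8}{15} e_{2} + \frac{8}{9} e_{3} - \frac{65}{54} e_{4} - \frac{32}{15} e_{1} e_{2} e_{3} + \frac{9}{5} e_{1} e_{2} e_{4} - \frac{49}{27} e_{1} e_{3} e_{4}
(-e_{2}) R2 = \frac{2}{5} e_{1} - \frac{37}{12} e_{2} + \frac{8}{5} e_{3} - \frac{27}{20} e_{4} + \frac{2}{3} e_{1} e_{2} e_{3} - \frac{65}{72} e_{1} e_{2} e_{4} + \frac{49}{36} e_{2} e_{3} e_{4}
(\frac{3}{4} e_{3}) R2 = \frac{1}{2} e_{1} - \frac{6}{5} e_{2} + \frac{37}{16} e_{3} + \frac{49}{48} e_{4} + \frac{3}{10} e_{1} e_{2} e_{3} + \frac{65}{96} e_{1} e_{3} e_{4} - \frac{81}{80} e_{2} e_{3} e_{4}
(\frac{2}{3} e_{4}) R2 = -\frac{65}{108} e_{1} + \frac{9}{10} e_{2} - \frac{49}{54} e_{3} + \frac{37}{18} e_{4} + \frac{4}{15} e_{1} e_{2} e_{4} + \frac{4}{9} e_{1} e_{3} e_{4} - \frac{16}{15} e_{2} e_{3} e_{4}
Summing the partial products and collecting blades:
Answer: \frac{2381}{540} e_{1} - \frac{57}{20} e_{2} + \frac{8411}{2160} e_{3} + \frac{1129}{2160} e_{4} - \frac{7}{6} e_{1} e_{2} e_{3} + \frac{419}{360} e_{1} e_{2} e_{4} - \frac{599}{864} e_{1} e_{3} e_{4} - \frac{517}{720} e_{2} e_{3} e_{4}


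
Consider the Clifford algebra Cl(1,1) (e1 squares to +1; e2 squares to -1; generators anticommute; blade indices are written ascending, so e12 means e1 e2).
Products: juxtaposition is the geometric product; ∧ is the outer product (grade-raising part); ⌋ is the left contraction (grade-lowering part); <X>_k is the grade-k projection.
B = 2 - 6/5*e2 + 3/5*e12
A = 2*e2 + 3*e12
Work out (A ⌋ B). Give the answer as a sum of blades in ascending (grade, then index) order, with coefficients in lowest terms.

step 1: 21/5 + 6/5*e1
Answer: 21/5 + 6/5*e1


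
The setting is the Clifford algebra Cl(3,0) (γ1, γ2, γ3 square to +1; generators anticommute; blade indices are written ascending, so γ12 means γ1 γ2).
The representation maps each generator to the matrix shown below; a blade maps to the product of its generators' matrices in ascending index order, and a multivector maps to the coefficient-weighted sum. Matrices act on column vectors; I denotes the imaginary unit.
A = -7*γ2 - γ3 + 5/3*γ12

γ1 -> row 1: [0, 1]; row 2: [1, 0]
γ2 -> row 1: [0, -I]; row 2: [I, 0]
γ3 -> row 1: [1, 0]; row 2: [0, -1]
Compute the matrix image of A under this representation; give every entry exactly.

Bivector images (products of the table entries): rho(γ12) = rho(γ1)rho(γ2) = row 1: [I, 0]; row 2: [0, -I].
M = (-7)*rho(γ2) + (-1)*rho(γ3) + (5/3)*rho(γ12), summed entrywise:
Answer: row 1: [-1 + 5*I/3, 7*I]; row 2: [-7*I, 1 - 5*I/3]


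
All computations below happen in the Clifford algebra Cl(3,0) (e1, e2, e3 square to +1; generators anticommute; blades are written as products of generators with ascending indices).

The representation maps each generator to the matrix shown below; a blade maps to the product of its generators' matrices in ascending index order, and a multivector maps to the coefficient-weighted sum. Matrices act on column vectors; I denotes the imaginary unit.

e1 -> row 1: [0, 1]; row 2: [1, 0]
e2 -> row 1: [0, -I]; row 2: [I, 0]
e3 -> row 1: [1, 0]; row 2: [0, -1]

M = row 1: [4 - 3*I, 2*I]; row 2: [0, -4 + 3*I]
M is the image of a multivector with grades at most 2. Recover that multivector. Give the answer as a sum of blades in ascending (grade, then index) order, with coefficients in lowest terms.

Method: 1, rho(e1), rho(e2), rho(e3) form a trace-orthogonal basis of the 2x2 complex matrices (tr(X Y) = 2 if X = Y, else 0), so M = m0*1 + m1*rho(e1) + m2*rho(e2) + m3*rho(e3) with m0 = tr(M)/2 = 0, m1 = tr(M rho(e1))/2 = I, m2 = tr(M rho(e2))/2 = -1, m3 = tr(M rho(e3))/2 = 4 - 3*I.
Multiplying table entries, the bivector images are rho(e1 e2) = I*rho(e3), rho(e1 e3) = -I*rho(e2), rho(e2 e3) = I*rho(e1); with real blade coefficients the real parts of m0..m3 are the coefficients of 1, e1, e2, e3 and the imaginary parts give the bivectors (e2 e3: Im m1, e1 e3: -Im m2, e1 e2: Im m3).
Answer: -e2 + 4*e3 - 3*e1 e2 + e2 e3


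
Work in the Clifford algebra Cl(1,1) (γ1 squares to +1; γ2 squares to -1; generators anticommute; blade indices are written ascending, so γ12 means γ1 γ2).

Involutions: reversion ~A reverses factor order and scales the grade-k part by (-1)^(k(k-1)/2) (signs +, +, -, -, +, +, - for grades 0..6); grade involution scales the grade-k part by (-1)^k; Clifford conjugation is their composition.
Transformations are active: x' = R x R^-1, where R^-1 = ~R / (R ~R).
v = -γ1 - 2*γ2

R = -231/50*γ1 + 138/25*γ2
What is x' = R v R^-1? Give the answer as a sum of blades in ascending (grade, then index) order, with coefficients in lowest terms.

~R = -231/50*γ1 + 138/25*γ2, and R ~R = -4563/500, so R^-1 = ~R / (-4563/500).
R v = 783/50 + 369/25*γ12
Answer: 14243/845*γ1 - 14318/845*γ2


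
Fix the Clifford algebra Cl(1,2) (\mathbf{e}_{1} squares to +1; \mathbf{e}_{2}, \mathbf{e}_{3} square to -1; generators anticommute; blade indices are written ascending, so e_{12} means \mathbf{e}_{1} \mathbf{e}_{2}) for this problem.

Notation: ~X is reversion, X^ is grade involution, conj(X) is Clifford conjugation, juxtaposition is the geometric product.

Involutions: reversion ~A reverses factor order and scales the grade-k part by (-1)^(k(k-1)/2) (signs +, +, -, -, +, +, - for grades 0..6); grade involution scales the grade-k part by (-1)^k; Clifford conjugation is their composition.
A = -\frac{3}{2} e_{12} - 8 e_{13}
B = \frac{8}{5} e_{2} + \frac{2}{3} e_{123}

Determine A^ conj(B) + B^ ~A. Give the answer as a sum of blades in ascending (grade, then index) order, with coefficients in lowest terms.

first term: -\frac{12}{5} e_{1} + \frac{16}{3} e_{2} - e_{3} - \frac{64}{5} e_{123}
second term: -\frac{12}{5} e_{1} + \frac{16}{3} e_{2} - e_{3} + \frac{64}{5} e_{123}
Answer: -\frac{24}{5} e_{1} + \frac{32}{3} e_{2} - 2 e_{3}


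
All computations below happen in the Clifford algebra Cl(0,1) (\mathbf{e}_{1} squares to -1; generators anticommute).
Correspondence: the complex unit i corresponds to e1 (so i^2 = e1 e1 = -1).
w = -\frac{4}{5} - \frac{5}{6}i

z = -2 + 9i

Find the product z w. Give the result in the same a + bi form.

In blades: z = -2 + 9 e_{1}, w = -\frac{4}{5} - \frac{5}{6} e_{1}.
Distribute z over w term by term (generator squares from the signature, products reordered to ascending indices): (-2)*w = \frac{8}{5} + \frac{5}{3} e_{1}; (9 e_{1})*w = \frac{15}{2} - \frac{36}{5} e_{1}.
Sum: \frac{91}{10} - \frac{83}{15} e_{1}; translating back through the correspondence:
Answer: \frac{91}{10} - \frac{83}{15}i


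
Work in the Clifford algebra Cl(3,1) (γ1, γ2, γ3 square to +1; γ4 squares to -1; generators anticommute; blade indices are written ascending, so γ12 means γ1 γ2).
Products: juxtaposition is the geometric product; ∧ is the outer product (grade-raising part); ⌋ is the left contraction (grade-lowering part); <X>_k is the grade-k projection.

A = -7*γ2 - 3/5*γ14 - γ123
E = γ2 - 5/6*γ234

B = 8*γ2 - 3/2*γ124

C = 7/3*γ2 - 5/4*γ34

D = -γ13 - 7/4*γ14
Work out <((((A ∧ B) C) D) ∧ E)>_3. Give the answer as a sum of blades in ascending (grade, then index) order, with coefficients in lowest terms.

step 1: 24/5*γ124
step 2: -56/5*γ14 - 6*γ123
step 3: 98/5 + 6*γ2 + 56/5*γ34 + 21/2*γ234
step 4: 98/5*γ2 - 77/15*γ234
step 5: -77/15*γ234
Answer: -77/15*γ234


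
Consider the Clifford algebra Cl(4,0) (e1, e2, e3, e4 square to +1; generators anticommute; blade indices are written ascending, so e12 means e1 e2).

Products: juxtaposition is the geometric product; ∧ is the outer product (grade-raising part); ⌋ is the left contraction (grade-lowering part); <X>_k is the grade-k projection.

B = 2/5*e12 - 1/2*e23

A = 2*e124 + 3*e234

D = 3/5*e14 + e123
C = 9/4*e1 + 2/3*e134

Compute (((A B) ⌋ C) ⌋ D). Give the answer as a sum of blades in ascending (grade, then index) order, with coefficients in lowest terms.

step 1: 7/10*e4 - 11/5*e134
step 2: 22/15 + 7/15*e13
step 3: 7/15*e2 + 22/25*e14 + 22/15*e123
Answer: 7/15*e2 + 22/25*e14 + 22/15*e123


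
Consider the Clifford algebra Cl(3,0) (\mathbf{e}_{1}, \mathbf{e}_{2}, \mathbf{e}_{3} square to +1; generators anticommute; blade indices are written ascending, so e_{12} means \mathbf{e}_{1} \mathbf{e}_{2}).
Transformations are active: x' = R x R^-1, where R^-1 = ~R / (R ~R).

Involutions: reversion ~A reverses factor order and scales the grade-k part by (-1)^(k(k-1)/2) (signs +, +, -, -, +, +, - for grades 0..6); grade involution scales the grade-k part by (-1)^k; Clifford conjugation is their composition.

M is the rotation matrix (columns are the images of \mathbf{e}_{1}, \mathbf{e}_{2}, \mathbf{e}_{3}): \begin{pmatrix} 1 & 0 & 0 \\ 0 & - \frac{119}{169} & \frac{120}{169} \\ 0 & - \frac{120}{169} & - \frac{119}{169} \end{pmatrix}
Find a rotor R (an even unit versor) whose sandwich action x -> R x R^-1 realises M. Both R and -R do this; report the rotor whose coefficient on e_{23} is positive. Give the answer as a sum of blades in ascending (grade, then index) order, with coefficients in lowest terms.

Method: write R = a + b12*e_{12} + b13*e_{13} + b23*e_{23} with a^2 + b12^2 + b13^2 + b23^2 = 1 (so R^-1 = ~R). Expanding the columns R e_j ~R gives tr M = 4a^2 - 1 and, from the antisymmetric part, M21 - M12 = -4a*b12, M13 - M31 = 4a*b13, M32 - M23 = -4a*b23.
Here tr M = -\frac{69}{169}, so a^2 = (1 + tr M)/4 = \frac{25}{169} and a = ±\frac{5}{13}. Taking a = \frac{5}{13}: M21 - M12 = 0, M13 - M31 = 0, M32 - M23 = -\frac{240}{169}, giving b12 = 0, b13 = 0, b23 = \frac{12}{13}, i.e. R = \frac{5}{13} + \frac{12}{13} e_{23}.
Its e_{23} coefficient is already positive.
Answer: \frac{5}{13} + \frac{12}{13} e_{23}. Note: both R and -R realise this M (trace -\frac{69}{169}); the covering map identifies them, and the e_{23}-coefficient sign is the tie-breaker.


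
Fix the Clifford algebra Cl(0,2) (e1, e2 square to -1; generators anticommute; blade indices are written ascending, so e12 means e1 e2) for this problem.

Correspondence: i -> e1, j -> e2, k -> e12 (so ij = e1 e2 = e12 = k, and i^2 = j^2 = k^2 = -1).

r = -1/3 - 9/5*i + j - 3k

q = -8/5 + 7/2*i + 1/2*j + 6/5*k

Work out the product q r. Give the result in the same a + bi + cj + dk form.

In blades: q = -8/5 + 7/2*e1 + 1/2*e2 + 6/5*e12, r = -1/3 - 9/5*e1 + e2 - 3*e12.
Distribute q over r term by term (generator squares from the signature, products reordered to ascending indices): (-8/5)*r = 8/15 + 72/25*e1 - 8/5*e2 + 24/5*e12; (7/2*e1)*r = 63/10 - 7/6*e1 + 21/2*e2 + 7/2*e12; (1/2*e2)*r = -1/2 - 3/2*e1 - 1/6*e2 + 9/10*e12; (6/5*e12)*r = 18/5 - 6/5*e1 - 54/25*e2 - 2/5*e12.
Sum: 149/15 - 74/75*e1 + 493/75*e2 + 44/5*e12; translating back through the correspondence:
Answer: 149/15 - 74/75*i + 493/75*j + 44/5*k


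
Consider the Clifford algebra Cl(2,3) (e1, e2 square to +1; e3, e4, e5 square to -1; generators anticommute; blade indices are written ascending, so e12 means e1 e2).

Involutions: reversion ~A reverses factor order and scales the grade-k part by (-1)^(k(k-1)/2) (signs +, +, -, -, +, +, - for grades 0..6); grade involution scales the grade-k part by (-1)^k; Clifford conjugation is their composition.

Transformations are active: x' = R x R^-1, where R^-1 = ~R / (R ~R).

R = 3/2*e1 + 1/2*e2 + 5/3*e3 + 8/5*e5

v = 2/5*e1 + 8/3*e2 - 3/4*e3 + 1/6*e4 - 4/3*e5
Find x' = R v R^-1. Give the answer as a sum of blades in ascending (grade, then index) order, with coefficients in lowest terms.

~R = 3/2*e1 + 1/2*e2 + 5/3*e3 + 8/5*e5, and R ~R = -1277/450, so R^-1 = ~R / (-1277/450).
R v = 319/60 + 19/5*e12 - 43/24*e13 + 1/4*e14 - 66/25*e15 - 347/72*e23 + 1/12*e24 - 74/15*e25 + 5/18*e34 - 46/45*e35 - 4/15*e45
Answer: -76883/12770*e1 - 34787/7662*e2 - 28069/5108*e3 - 1/6*e4 - 17860/3831*e5


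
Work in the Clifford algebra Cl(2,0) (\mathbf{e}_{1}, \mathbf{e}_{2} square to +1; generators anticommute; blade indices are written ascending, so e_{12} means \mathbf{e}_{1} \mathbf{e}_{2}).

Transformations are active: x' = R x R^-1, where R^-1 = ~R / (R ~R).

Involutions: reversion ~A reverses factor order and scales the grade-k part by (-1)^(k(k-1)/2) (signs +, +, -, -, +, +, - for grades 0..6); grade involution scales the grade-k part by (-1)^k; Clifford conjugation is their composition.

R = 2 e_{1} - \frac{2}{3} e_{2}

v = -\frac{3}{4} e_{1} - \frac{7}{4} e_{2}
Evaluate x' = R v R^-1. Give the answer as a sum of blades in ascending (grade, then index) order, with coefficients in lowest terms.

~R = 2 e_{1} - \frac{2}{3} e_{2}, and R ~R = \frac{40}{9}, so R^-1 = ~R / (\frac{40}{9}).
R v = -\frac{1}{3} - 4 e_{12}
Answer: \frac{9}{20} e_{1} + \frac{37}{20} e_{2}


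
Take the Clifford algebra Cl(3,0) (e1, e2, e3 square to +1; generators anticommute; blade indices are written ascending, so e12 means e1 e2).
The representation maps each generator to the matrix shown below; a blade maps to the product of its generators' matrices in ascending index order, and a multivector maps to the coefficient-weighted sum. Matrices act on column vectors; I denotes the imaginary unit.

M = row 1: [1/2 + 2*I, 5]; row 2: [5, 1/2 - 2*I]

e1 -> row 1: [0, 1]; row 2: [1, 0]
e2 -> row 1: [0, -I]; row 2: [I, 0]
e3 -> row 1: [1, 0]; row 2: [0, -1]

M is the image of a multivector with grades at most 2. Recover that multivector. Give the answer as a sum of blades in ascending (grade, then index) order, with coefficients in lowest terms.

Method: 1, rho(e1), rho(e2), rho(e3) form a trace-orthogonal basis of the 2x2 complex matrices (tr(X Y) = 2 if X = Y, else 0), so M = m0*1 + m1*rho(e1) + m2*rho(e2) + m3*rho(e3) with m0 = tr(M)/2 = 1/2, m1 = tr(M rho(e1))/2 = 5, m2 = tr(M rho(e2))/2 = 0, m3 = tr(M rho(e3))/2 = 2*I.
Multiplying table entries, the bivector images are rho(e12) = I*rho(e3), rho(e13) = -I*rho(e2), rho(e23) = I*rho(e1); with real blade coefficients the real parts of m0..m3 are the coefficients of 1, e1, e2, e3 and the imaginary parts give the bivectors (e23: Im m1, e13: -Im m2, e12: Im m3).
Answer: 1/2 + 5*e1 + 2*e12


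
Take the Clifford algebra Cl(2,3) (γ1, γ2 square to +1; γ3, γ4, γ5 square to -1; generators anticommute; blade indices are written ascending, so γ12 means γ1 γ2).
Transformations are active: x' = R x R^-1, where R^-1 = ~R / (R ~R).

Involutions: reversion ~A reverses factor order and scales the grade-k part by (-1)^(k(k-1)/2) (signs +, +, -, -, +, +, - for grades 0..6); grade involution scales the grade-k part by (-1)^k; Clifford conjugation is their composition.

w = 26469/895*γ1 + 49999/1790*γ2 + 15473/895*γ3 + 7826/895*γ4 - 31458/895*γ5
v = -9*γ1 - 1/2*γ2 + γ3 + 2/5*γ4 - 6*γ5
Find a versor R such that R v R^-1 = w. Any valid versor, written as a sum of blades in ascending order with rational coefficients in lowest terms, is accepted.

Key observation: q(v) = q(w) = 4409/100 (sandwiches preserve the norm), so R = v + w = 18414/895*γ1 + 24552/895*γ2 + 16368/895*γ3 + 8184/895*γ4 - 36828/895*γ5 works whenever it is invertible — the component of v along it is kept and (v - w)/2 reverses, sending v to w.
Answer: 18414/895*γ1 + 24552/895*γ2 + 16368/895*γ3 + 8184/895*γ4 - 36828/895*γ5


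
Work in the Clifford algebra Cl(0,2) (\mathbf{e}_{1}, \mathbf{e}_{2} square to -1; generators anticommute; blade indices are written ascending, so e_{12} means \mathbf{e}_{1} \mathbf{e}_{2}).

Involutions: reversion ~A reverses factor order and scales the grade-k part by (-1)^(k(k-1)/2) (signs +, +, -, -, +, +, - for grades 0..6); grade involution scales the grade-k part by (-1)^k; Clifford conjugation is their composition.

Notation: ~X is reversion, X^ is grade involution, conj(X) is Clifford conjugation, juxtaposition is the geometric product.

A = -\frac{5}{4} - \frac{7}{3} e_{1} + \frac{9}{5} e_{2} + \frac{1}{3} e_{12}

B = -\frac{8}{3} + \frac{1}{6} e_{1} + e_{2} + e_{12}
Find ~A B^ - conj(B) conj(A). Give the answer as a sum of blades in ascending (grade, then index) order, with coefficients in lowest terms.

first term: \frac{457}{90} + \frac{2843}{360} e_{1} - \frac{209}{180} e_{2} + \frac{409}{180} e_{12}
second term: \frac{143}{90} - \frac{2693}{360} e_{1} + \frac{659}{180} e_{2} + \frac{859}{180} e_{12}
Answer: \frac{157}{45} + \frac{692}{45} e_{1} - \frac{217}{45} e_{2} - \frac{5}{2} e_{12}


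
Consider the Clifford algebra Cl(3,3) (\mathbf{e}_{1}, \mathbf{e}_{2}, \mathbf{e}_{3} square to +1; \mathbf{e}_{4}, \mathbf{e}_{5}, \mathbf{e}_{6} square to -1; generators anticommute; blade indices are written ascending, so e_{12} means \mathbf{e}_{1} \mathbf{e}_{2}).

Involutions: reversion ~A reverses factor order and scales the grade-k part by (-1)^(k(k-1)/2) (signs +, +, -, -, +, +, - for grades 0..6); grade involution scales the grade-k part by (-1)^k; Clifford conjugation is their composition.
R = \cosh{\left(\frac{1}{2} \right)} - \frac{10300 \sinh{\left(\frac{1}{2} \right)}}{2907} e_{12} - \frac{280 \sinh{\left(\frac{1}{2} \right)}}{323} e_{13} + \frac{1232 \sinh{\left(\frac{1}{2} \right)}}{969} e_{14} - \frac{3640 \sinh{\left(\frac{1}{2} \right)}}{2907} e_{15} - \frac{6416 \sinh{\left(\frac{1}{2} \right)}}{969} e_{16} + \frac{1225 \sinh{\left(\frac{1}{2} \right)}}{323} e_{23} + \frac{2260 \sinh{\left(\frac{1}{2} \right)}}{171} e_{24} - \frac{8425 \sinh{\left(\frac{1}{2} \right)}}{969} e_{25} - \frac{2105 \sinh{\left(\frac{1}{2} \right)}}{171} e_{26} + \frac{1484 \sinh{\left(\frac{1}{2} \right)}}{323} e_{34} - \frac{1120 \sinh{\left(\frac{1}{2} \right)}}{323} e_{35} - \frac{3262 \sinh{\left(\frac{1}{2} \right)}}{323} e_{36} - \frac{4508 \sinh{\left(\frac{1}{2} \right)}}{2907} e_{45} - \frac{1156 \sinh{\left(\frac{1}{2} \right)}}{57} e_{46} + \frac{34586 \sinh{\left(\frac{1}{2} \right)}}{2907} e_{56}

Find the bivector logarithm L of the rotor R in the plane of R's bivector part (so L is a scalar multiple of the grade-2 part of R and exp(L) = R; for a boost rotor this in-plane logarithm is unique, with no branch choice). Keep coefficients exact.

The scalar part of R is \cosh{\left(\frac{1}{2} \right)}, giving the rapidity magnitude (cosh is even); the bivector part supplies orientation, its quotient by sinh of the rapidity is the plane, and L = rapidity * plane — unique in that plane, since flipping both signs leaves L unchanged.
Concretely: cosh(rapidity) = \cosh{\left(\frac{1}{2} \right)} gives rapidity = ±\frac{1}{2}, and since rapidity/sinh(rapidity) is even the sign is immaterial: L = (rapidity/sinh(rapidity)) * <R>_2 = (\frac{1}{2 \sinh{\left(\frac{1}{2} \right)}}) * <R>_2.
Answer: - \frac{5150}{2907} e_{12} - \frac{140}{323} e_{13} + \frac{616}{969} e_{14} - \frac{1820}{2907} e_{15} - \frac{3208}{969} e_{16} + \frac{1225}{646} e_{23} + \frac{1130}{171} e_{24} - \frac{8425}{1938} e_{25} - \frac{2105}{342} e_{26} + \frac{742}{323} e_{34} - \frac{560}{323} e_{35} - \frac{1631}{323} e_{36} - \frac{2254}{2907} e_{45} - \frac{578}{57} e_{46} + \frac{17293}{2907} e_{56}


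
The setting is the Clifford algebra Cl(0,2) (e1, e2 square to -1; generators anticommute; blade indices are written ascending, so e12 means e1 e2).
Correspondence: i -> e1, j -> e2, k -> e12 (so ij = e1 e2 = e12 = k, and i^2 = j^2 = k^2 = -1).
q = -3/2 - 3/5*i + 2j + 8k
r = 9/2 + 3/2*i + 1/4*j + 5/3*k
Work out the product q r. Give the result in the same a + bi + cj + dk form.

In blades: q = -3/2 - 3/5*e1 + 2*e2 + 8*e12, r = 9/2 + 3/2*e1 + 1/4*e2 + 5/3*e12.
Distribute q over r term by term (generator squares from the signature, products reordered to ascending indices): (-3/2)*r = -27/4 - 9/4*e1 - 3/8*e2 - 5/2*e12; (-3/5*e1)*r = 9/10 - 27/10*e1 + e2 - 3/20*e12; (2*e2)*r = -1/2 + 10/3*e1 + 9*e2 - 3*e12; (8*e12)*r = -40/3 - 2*e1 + 12*e2 + 36*e12.
Sum: -1181/60 - 217/60*e1 + 173/8*e2 + 607/20*e12; translating back through the correspondence:
Answer: -1181/60 - 217/60*i + 173/8*j + 607/20*k


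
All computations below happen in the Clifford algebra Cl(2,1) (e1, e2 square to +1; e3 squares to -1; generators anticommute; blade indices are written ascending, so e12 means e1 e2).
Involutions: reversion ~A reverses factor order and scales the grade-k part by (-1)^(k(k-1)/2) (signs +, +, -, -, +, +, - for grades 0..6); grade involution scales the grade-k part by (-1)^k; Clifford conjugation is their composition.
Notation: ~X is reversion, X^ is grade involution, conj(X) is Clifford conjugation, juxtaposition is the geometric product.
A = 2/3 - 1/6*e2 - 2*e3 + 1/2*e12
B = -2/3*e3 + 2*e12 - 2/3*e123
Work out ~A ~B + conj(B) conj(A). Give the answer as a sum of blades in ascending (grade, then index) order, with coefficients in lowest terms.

first term: -7/3 - 1/3*e1 - 1/9*e3 + 1/9*e13 + 1/9*e23 + 43/9*e123
second term: -7/3 - 1/3*e1 + 1/9*e3 + 1/9*e13 - 1/9*e23 - 43/9*e123
Answer: -14/3 - 2/3*e1 + 2/9*e13


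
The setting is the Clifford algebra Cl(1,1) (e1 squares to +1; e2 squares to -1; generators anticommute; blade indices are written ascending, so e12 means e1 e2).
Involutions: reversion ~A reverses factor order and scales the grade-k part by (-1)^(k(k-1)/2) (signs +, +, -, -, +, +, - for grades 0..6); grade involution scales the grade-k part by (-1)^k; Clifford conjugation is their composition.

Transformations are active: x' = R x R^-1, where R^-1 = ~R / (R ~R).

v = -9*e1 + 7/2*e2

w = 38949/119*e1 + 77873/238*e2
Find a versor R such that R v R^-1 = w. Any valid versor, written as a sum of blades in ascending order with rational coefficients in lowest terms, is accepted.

Key observation: q(v) = q(w) = 275/4 (sandwiches preserve the norm), so R = v + w = 37878/119*e1 + 39353/119*e2 works whenever it is invertible — the component of v along it is kept and (v - w)/2 reverses, sending v to w.
Answer: 37878/119*e1 + 39353/119*e2


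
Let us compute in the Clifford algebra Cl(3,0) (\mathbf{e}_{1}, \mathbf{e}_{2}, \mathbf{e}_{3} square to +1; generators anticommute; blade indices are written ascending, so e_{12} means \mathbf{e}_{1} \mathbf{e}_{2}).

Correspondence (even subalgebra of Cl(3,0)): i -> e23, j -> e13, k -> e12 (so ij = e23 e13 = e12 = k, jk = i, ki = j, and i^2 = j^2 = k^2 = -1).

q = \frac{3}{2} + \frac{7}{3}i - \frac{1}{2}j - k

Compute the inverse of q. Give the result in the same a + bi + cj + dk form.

In blades: q = \frac{3}{2} - e_{12} - \frac{1}{2} e_{13} + \frac{7}{3} e_{23}.
With qbar = \frac{3}{2} + e_{12} + \frac{1}{2} e_{13} - \frac{7}{3} e_{23} (scalar fixed, mapped units negated), q qbar = \frac{161}{18} (the sum of squared coefficients), so q^-1 = qbar / (\frac{161}{18}) = \frac{27}{161} + \frac{18}{161} e_{12} + \frac{9}{161} e_{13} - \frac{6}{23} e_{23}; translating back:
Answer: \frac{27}{161} - \frac{6}{23}i + \frac{9}{161}j + \frac{18}{161}k


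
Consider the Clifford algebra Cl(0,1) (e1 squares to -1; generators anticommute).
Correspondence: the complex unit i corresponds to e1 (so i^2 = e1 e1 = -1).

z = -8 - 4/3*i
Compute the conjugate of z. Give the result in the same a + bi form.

In blades: z = -8 - 4/3*e1.
Conjugation here is Clifford conjugation: the scalar is fixed and the grade-1 and grade-2 blades all flip sign, giving -8 + 4/3*e1; translating back:
Answer: -8 + 4/3*i


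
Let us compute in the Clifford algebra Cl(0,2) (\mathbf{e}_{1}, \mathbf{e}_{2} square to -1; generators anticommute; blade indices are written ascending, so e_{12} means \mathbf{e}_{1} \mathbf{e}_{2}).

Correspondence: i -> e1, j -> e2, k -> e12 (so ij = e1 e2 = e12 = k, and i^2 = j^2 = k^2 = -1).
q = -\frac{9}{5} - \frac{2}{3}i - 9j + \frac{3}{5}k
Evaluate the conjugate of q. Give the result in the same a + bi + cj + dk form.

In blades: q = -\frac{9}{5} - \frac{2}{3} e_{1} - 9 e_{2} + \frac{3}{5} e_{12}.
Conjugation here is Clifford conjugation: the scalar is fixed and the grade-1 and grade-2 blades all flip sign, giving -\frac{9}{5} + \frac{2}{3} e_{1} + 9 e_{2} - \frac{3}{5} e_{12}; translating back:
Answer: -\frac{9}{5} + \frac{2}{3}i + 9j - \frac{3}{5}k


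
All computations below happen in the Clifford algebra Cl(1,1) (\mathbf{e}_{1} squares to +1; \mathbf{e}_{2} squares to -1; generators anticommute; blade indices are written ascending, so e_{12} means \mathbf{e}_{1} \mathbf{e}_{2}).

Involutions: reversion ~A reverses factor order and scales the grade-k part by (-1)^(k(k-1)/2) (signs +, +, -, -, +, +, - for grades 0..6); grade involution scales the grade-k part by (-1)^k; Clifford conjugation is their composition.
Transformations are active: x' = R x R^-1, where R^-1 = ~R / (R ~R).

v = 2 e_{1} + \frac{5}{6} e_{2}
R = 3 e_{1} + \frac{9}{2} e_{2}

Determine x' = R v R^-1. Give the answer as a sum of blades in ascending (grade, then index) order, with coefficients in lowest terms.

~R = 3 e_{1} + \frac{9}{2} e_{2}, and R ~R = -\frac{45}{4}, so R^-1 = ~R / (-\frac{45}{4}).
R v = \frac{9}{4} - \frac{13}{2} e_{12}
Answer: -\frac{16}{5} e_{1} - \frac{79}{30} e_{2}


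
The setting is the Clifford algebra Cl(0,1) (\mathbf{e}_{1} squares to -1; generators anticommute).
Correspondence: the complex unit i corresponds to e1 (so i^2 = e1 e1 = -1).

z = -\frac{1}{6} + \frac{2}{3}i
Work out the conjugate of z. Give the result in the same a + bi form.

In blades: z = -\frac{1}{6} + \frac{2}{3} e_{1}.
Conjugation here is Clifford conjugation: the scalar is fixed and the grade-1 and grade-2 blades all flip sign, giving -\frac{1}{6} - \frac{2}{3} e_{1}; translating back:
Answer: -\frac{1}{6} - \frac{2}{3}i


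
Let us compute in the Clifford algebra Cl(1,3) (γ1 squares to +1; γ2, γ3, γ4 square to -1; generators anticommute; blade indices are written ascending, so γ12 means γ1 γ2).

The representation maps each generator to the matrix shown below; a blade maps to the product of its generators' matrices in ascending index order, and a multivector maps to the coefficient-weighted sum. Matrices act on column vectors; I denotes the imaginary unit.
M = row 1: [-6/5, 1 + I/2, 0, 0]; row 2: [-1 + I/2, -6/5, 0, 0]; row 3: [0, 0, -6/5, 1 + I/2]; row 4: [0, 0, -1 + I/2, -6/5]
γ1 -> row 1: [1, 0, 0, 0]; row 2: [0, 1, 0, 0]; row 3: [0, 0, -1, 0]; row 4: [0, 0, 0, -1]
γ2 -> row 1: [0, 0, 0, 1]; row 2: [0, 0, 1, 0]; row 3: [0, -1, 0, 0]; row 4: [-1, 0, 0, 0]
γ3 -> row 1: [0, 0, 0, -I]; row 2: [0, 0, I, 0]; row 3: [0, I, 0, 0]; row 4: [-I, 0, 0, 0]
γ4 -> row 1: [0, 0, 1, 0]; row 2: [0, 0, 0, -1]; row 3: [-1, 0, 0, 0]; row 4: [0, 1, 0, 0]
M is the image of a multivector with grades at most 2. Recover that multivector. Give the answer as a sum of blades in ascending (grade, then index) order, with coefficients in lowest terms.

Method: the blade images are trace-orthogonal — tr(rho(e_A) rho(e_B)^-1) = 4 if A = B and 0 otherwise — and rho(e_A)^-1 = (e_A)^2 * rho(e_A) with (e_A)^2 = +1 or -1, so the coefficient of e_A in the preimage is (e_A)^2 * tr(M rho(e_A))/4.
Nonzero projections over blades of grade <= 2: 1: (1)^2 = +1, tr(M 1) = -24/5, coefficient -6/5; γ24: (γ24)^2 = -1, tr(M rho(γ24)) = -4, coefficient 1; γ34: (γ34)^2 = -1, tr(M rho(γ34)) = 2, coefficient -1/2. Every other blade of grade <= 2 projects to 0.
Answer: -6/5 + γ24 - 1/2*γ34


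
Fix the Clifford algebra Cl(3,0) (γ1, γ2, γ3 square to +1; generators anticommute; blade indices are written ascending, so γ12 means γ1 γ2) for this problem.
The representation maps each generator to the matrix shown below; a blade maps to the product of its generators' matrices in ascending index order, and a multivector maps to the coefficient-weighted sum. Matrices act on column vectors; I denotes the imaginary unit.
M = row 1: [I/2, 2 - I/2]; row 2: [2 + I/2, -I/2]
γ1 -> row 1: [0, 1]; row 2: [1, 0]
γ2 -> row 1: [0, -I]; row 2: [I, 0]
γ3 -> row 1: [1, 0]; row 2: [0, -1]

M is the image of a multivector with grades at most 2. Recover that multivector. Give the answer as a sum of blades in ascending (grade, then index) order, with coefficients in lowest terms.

Method: 1, rho(γ1), rho(γ2), rho(γ3) form a trace-orthogonal basis of the 2x2 complex matrices (tr(X Y) = 2 if X = Y, else 0), so M = m0*1 + m1*rho(γ1) + m2*rho(γ2) + m3*rho(γ3) with m0 = tr(M)/2 = 0, m1 = tr(M rho(γ1))/2 = 2, m2 = tr(M rho(γ2))/2 = 1/2, m3 = tr(M rho(γ3))/2 = I/2.
Multiplying table entries, the bivector images are rho(γ12) = I*rho(γ3), rho(γ13) = -I*rho(γ2), rho(γ23) = I*rho(γ1); with real blade coefficients the real parts of m0..m3 are the coefficients of 1, γ1, γ2, γ3 and the imaginary parts give the bivectors (γ23: Im m1, γ13: -Im m2, γ12: Im m3).
Answer: 2*γ1 + 1/2*γ2 + 1/2*γ12


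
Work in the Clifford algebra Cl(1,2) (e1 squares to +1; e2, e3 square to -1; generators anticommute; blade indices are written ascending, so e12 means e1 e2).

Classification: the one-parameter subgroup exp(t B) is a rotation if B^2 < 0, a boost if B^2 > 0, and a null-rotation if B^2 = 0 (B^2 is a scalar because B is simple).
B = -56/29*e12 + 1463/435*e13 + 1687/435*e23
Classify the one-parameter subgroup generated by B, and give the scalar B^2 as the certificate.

B^2 term by term: the squares give (-56/29)^2*(e12)^2 + (1463/435)^2*(e13)^2 + (1687/435)^2*(e23)^2 = 3136/841*(+1) + 2140369/189225*(+1) + 2845969/189225*(-1) = 0 (each basis 2-blade squares to minus the product of its generators' squares); cross terms between blades sharing an index anticommute and cancel. So B^2 = 0.
Answer: null-rotation, certificate B^2 = 0. Why this suffices: the scalar 0 survives any versor conjugation, so its sign alone determines the class however B is presented.
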